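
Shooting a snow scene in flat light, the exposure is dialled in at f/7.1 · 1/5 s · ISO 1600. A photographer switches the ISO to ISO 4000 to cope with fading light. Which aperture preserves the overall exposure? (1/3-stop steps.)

ISO: 1600 → 2000 → 2500 → 3200 → 4000 — 1 1/3 stops raised (brighter).
Need 1 1/3 stops darker from the aperture: f/7.1 → f/8 → f/9 → f/10 → f/11.

f/11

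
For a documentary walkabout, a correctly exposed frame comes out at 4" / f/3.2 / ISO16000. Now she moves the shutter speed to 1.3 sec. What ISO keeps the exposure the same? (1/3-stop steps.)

Shutter speed: 4 → 3.2 → 2.5 → 2 → 1.6 → 1.3 — 1 2/3 stops faster (darker).
Need 1 2/3 stops brighter from the ISO: 16000 → 20000 → 25600 → 32000 → 40000 → 51200.

ISO 51200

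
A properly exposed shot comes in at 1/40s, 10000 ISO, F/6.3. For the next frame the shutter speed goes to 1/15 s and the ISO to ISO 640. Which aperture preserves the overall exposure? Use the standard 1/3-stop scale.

f/2.5

Shutter speed: 1/40 → 1/30 → 1/25 → 1/20 → 1/15 — 1 1/3 stops longer (brighter).
ISO: 10000 → 8000 → 6400 → 5000 → 4000 → 3200 → 2500 → 2000 → 1600 → 1250 → 1000 → 800 → 640 — 4 stops dropped (darker).
Net change so far: 2 2/3 stops darker. Offset with the aperture: f/6.3 → f/5.6 → f/5 → f/4.5 → f/4 → f/3.5 → f/3.2 → f/2.8 → f/2.5.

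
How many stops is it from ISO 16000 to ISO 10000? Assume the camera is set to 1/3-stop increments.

16000 → 12800 → 10000 — count the steps: 2 third-stops = 2/3 stop.

2/3 stop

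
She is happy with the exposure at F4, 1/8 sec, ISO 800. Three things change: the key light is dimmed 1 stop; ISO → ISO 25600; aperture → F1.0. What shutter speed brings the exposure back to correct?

Scene light: 1 stop darker.
ISO: 800 → 1600 → 3200 → 6400 → 12800 → 25600 — 5 stops raised (brighter).
Aperture: f/4 → f/2.8 → f/2 → f/1.4 → f/1.0 — 4 stops opened up (brighter).
Net so far: 8 stops brighter. Shutter speed: 1/8 → 1/15 → 1/30 → 1/60 → 1/125 → 1/250 → 1/500 → 1/1000 → 1/2000.

1/2000s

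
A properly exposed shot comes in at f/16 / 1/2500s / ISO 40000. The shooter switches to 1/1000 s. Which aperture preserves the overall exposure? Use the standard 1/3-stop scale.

Shutter speed: 1/2500 → 1/2000 → 1/1600 → 1/1250 → 1/1000 — 1 1/3 stops slower (brighter).
Need 1 1/3 stops darker from the aperture: f/16 → f/18 → f/20 → f/22 → f/25.

f/25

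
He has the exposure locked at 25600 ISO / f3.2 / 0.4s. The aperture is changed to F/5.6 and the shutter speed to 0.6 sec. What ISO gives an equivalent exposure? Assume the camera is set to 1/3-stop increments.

Aperture: f/3.2 → f/3.5 → f/4 → f/4.5 → f/5 → f/5.6 — 1 2/3 stops narrower (darker).
Shutter speed: 0.4 → 0.5 → 0.6 — 2/3 stop slower (brighter).
Net change so far: 1 stop darker. Offset with the ISO: 25600 → 32000 → 40000 → 51200.

ISO 51200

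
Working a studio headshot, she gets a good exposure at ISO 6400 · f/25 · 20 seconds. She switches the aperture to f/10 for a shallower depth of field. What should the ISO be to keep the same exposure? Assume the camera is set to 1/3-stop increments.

Aperture: f/25 → f/22 → f/20 → f/18 → f/16 → f/14 → f/13 → f/11 → f/10 — 2 2/3 stops wider (brighter).
Need 2 2/3 stops darker from the ISO: 6400 → 5000 → 4000 → 3200 → 2500 → 2000 → 1600 → 1250 → 1000.

ISO 1000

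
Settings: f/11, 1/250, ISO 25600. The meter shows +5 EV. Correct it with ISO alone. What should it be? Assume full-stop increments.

ISO 800

Overexposed by 5 stops → need 5 stops darker.
ISO: 25600 → 12800 → 6400 → 3200 → 1600 → 800.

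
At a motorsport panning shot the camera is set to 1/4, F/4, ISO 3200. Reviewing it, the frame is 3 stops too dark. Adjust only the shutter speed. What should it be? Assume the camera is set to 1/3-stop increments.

Underexposed by 3 stops → need 3 stops brighter.
Shutter speed: 1/4 → 0.3 → 0.4 → 0.5 → 0.6 → 0.8 → 1 → 1.3 → 1.6 → 2.

2 s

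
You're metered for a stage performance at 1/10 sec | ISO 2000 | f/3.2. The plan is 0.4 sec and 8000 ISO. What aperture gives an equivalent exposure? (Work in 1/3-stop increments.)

f/13

Shutter speed: 1/10 → 1/8 → 1/6 → 1/5 → 1/4 → 0.3 → 0.4 — 2 stops slower (brighter).
ISO: 2000 → 2500 → 3200 → 4000 → 5000 → 6400 → 8000 — 2 stops raised (brighter).
Net change so far: 4 stops brighter. Offset with the aperture: f/3.2 → f/3.5 → f/4 → f/4.5 → f/5 → f/5.6 → f/6.3 → f/7.1 → f/8 → f/9 → f/10 → f/11 → f/13.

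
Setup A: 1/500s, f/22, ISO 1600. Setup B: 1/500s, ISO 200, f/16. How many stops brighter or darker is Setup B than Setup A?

Aperture: f/22 → f/16 — 1 stop opened up (brighter).
Shutter speed: unchanged.
ISO: 1600 → 800 → 400 → 200 — 3 stops dropped (darker).
Net: +1 −3 = −2 stops.

2 stops darker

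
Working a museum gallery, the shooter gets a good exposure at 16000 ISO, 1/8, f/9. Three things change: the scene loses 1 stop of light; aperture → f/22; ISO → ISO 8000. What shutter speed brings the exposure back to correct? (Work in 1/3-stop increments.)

Scene light: 1 stop darker.
Aperture: f/9 → f/10 → f/11 → f/13 → f/14 → f/16 → f/18 → f/20 → f/22 — 2 2/3 stops smaller aperture (darker).
ISO: 16000 → 12800 → 10000 → 8000 — 1 stop dropped (darker).
Net so far: 4 2/3 stops darker. Shutter speed: 1/8 → 1/6 → 1/5 → 1/4 → 0.3 → 0.4 → 0.5 → 0.6 → 0.8 → 1 → 1.3 → 1.6 → 2 → 2.5 → 3.2.

3.2 s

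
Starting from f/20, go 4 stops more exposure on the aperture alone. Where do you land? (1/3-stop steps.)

Aperture: f/20 → f/18 → f/16 → f/14 → f/13 → f/11 → f/10 → f/9 → f/8 → f/7.1 → f/6.3 → f/5.6 → f/5 — 4 stops larger aperture (brighter).

f/5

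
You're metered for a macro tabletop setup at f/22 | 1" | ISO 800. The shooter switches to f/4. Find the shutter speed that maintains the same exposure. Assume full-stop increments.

1/30s

Aperture: f/22 → f/16 → f/11 → f/8 → f/5.6 → f/4 — 5 stops wider (brighter).
Need 5 stops darker from the shutter speed: 1 → 1/2 → 1/4 → 1/8 → 1/15 → 1/30.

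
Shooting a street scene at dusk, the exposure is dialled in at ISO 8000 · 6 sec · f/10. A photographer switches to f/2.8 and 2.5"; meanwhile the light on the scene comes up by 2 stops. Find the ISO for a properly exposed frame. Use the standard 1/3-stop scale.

Scene light: 2 stops brighter.
Aperture: f/10 → f/9 → f/8 → f/7.1 → f/6.3 → f/5.6 → f/5 → f/4.5 → f/4 → f/3.5 → f/3.2 → f/2.8 — 3 2/3 stops opened up (brighter).
Shutter speed: 6 → 5 → 4 → 3.2 → 2.5 — 1 1/3 stops shorter (darker).
Net so far: 4 1/3 stops brighter. ISO: 8000 → 6400 → 5000 → 4000 → 3200 → 2500 → 2000 → 1600 → 1250 → 1000 → 800 → 640 → 500 → 400.

ISO 400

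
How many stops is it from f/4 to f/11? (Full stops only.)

f/4 → f/5.6 → f/8 → f/11 — count the steps: 3 stops.

3 stops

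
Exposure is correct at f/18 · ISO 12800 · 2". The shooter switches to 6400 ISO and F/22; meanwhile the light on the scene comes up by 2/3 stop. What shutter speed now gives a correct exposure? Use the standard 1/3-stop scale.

Scene light: 2/3 stop brighter.
ISO: 12800 → 10000 → 8000 → 6400 — 1 stop lower (darker).
Aperture: f/18 → f/20 → f/22 — 2/3 stop stopped down (darker).
Net so far: 1 stop darker. Shutter speed: 2 → 2.5 → 3.2 → 4.

4 s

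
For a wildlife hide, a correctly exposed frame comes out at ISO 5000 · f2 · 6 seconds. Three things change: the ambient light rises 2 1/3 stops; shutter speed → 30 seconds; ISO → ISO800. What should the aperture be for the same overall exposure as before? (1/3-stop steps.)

Scene light: 2 1/3 stops brighter.
Shutter speed: 6 → 8 → 10 → 13 → 15 → 20 → 25 → 30 — 2 1/3 stops longer (brighter).
ISO: 5000 → 4000 → 3200 → 2500 → 2000 → 1600 → 1250 → 1000 → 800 — 2 2/3 stops lower (darker).
Net so far: 2 stops brighter. Aperture: f/2 → f/2.2 → f/2.5 → f/2.8 → f/3.2 → f/3.5 → f/4.

f/4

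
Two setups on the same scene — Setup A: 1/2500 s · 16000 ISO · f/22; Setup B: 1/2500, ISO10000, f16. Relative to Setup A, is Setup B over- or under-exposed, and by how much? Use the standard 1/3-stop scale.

1/3 stop brighter

Aperture: f/22 → f/20 → f/18 → f/16 — 1 stop opened up (brighter).
Shutter speed: unchanged.
ISO: 16000 → 12800 → 10000 — 2/3 stop dropped (darker).
Net: +1 −2/3 = +1/3 stops.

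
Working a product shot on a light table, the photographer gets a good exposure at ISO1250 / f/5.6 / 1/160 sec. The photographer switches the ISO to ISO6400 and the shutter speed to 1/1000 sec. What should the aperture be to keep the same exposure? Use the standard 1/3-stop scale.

ISO: 1250 → 1600 → 2000 → 2500 → 3200 → 4000 → 5000 → 6400 — 2 1/3 stops higher (brighter).
Shutter speed: 1/160 → 1/200 → 1/250 → 1/320 → 1/400 → 1/500 → 1/640 → 1/800 → 1/1000 — 2 2/3 stops shorter (darker).
Net change so far: 1/3 stop darker. Offset with the aperture: f/5.6 → f/5.

f/5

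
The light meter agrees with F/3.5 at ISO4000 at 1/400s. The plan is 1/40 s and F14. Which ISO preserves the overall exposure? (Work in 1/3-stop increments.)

ISO 6400

Shutter speed: 1/400 → 1/320 → 1/250 → 1/200 → 1/160 → 1/125 → 1/100 → 1/80 → 1/60 → 1/50 → 1/40 — 3 1/3 stops longer (brighter).
Aperture: f/3.5 → f/4 → f/4.5 → f/5 → f/5.6 → f/6.3 → f/7.1 → f/8 → f/9 → f/10 → f/11 → f/13 → f/14 — 4 stops stopped down (darker).
Net change so far: 2/3 stop darker. Offset with the ISO: 4000 → 5000 → 6400.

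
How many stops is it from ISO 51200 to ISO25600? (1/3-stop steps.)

51200 → 40000 → 32000 → 25600 — count the steps: 3 third-stops = 1 stop.

1 stop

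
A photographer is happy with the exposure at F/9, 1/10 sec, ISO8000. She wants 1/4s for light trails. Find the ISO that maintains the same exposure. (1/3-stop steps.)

ISO 3200

Shutter speed: 1/10 → 1/8 → 1/6 → 1/5 → 1/4 — 1 1/3 stops longer (brighter).
Need 1 1/3 stops darker from the ISO: 8000 → 6400 → 5000 → 4000 → 3200.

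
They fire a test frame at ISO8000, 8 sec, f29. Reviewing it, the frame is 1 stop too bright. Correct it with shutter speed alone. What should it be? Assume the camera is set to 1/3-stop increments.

Overexposed by 1 stop → need 1 stop darker.
Shutter speed: 8 → 6 → 5 → 4.

4 s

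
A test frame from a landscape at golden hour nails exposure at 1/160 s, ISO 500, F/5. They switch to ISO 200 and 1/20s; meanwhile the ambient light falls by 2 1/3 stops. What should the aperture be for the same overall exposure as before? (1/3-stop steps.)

Scene light: 2 1/3 stops darker.
ISO: 500 → 400 → 320 → 250 → 200 — 1 1/3 stops dropped (darker).
Shutter speed: 1/160 → 1/125 → 1/100 → 1/80 → 1/60 → 1/50 → 1/40 → 1/30 → 1/25 → 1/20 — 3 stops slower (brighter).
Net so far: 2/3 stop darker. Aperture: f/5 → f/4.5 → f/4.

f/4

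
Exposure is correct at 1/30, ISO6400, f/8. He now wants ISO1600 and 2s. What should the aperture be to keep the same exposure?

f/32

ISO: 6400 → 3200 → 1600 — 2 stops dropped (darker).
Shutter speed: 1/30 → 1/15 → 1/8 → 1/4 → 1/2 → 1 → 2 — 6 stops slower (brighter).
Net change so far: 4 stops brighter. Offset with the aperture: f/8 → f/11 → f/16 → f/22 → f/32.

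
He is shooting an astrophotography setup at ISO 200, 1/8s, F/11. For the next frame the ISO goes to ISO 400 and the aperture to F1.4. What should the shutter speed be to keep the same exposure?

1/1000s

ISO: 200 → 400 — 1 stop raised (brighter).
Aperture: f/11 → f/8 → f/5.6 → f/4 → f/2.8 → f/2 → f/1.4 — 6 stops larger aperture (brighter).
Net change so far: 7 stops brighter. Offset with the shutter speed: 1/8 → 1/15 → 1/30 → 1/60 → 1/125 → 1/250 → 1/500 → 1/1000.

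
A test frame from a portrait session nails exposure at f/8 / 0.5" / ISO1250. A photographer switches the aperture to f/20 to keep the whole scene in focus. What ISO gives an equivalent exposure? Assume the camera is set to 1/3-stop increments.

Aperture: f/8 → f/9 → f/10 → f/11 → f/13 → f/14 → f/16 → f/18 → f/20 — 2 2/3 stops narrower (darker).
Need 2 2/3 stops brighter from the ISO: 1250 → 1600 → 2000 → 2500 → 3200 → 4000 → 5000 → 6400 → 8000.

ISO 8000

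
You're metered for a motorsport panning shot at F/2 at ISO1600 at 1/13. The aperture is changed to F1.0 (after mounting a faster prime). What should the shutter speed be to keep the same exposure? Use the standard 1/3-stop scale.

Aperture: f/2 → f/1.8 → f/1.6 → f/1.4 → f/1.2 → f/1.1 → f/1.0 — 2 stops opened up (brighter).
Need 2 stops darker from the shutter speed: 1/13 → 1/15 → 1/20 → 1/25 → 1/30 → 1/40 → 1/50.

1/50s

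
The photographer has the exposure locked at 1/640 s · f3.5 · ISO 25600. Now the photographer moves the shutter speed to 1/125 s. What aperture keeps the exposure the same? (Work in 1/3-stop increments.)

Shutter speed: 1/640 → 1/500 → 1/400 → 1/320 → 1/250 → 1/200 → 1/160 → 1/125 — 2 1/3 stops longer (brighter).
Need 2 1/3 stops darker from the aperture: f/3.5 → f/4 → f/4.5 → f/5 → f/5.6 → f/6.3 → f/7.1 → f/8.

f/8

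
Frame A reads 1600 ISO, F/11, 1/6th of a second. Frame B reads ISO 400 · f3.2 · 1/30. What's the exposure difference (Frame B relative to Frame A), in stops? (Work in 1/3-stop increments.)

2/3 stop darker

Aperture: f/11 → f/10 → f/9 → f/8 → f/7.1 → f/6.3 → f/5.6 → f/5 → f/4.5 → f/4 → f/3.5 → f/3.2 — 3 2/3 stops larger aperture (brighter).
Shutter speed: 1/6 → 1/8 → 1/10 → 1/13 → 1/15 → 1/20 → 1/25 → 1/30 — 2 1/3 stops shorter (darker).
ISO: 1600 → 1250 → 1000 → 800 → 640 → 500 → 400 — 2 stops dropped (darker).
Net: +3 2/3 −2 1/3 −2 = −2/3 stops.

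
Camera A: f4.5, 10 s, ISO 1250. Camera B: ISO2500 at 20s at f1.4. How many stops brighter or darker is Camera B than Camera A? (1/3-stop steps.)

Aperture: f/4.5 → f/4 → f/3.5 → f/3.2 → f/2.8 → f/2.5 → f/2.2 → f/2 → f/1.8 → f/1.6 → f/1.4 — 3 1/3 stops larger aperture (brighter).
Shutter speed: 10 → 13 → 15 → 20 — 1 stop longer (brighter).
ISO: 1250 → 1600 → 2000 → 2500 — 1 stop higher (brighter).
Net: +3 1/3 +1 +1 = +5 1/3 stops.

5 1/3 stops brighter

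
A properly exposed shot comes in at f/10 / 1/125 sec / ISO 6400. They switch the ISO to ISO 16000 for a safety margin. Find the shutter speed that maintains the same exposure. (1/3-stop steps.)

1/320s

ISO: 6400 → 8000 → 10000 → 12800 → 16000 — 1 1/3 stops higher (brighter).
Need 1 1/3 stops darker from the shutter speed: 1/125 → 1/160 → 1/200 → 1/250 → 1/320.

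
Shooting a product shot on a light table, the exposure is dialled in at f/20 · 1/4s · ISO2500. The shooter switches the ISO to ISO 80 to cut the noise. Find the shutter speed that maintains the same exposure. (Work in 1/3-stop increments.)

ISO: 2500 → 2000 → 1600 → 1250 → 1000 → 800 → 640 → 500 → 400 → 320 → 250 → 200 → 160 → 125 → 100 → 80 — 5 stops dropped (darker).
Need 5 stops brighter from the shutter speed: 1/4 → 0.3 → 0.4 → 0.5 → 0.6 → 0.8 → 1 → 1.3 → 1.6 → 2 → 2.5 → 3.2 → 4 → 5 → 6 → 8.

8 s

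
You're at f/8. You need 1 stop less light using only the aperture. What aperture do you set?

Aperture: f/8 → f/11 — 1 stop smaller aperture (darker).

f/11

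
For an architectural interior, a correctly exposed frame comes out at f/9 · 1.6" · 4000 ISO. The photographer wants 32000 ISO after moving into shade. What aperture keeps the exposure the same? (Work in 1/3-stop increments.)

f/25

ISO: 4000 → 5000 → 6400 → 8000 → 10000 → 12800 → 16000 → 20000 → 25600 → 32000 — 3 stops raised (brighter).
Need 3 stops darker from the aperture: f/9 → f/10 → f/11 → f/13 → f/14 → f/16 → f/18 → f/20 → f/22 → f/25.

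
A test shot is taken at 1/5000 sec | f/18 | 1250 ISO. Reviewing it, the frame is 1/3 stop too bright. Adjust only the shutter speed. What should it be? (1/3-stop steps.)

Overexposed by 1/3 stop → need 1/3 stop darker.
Shutter speed: 1/5000 → 1/6400.

1/6400s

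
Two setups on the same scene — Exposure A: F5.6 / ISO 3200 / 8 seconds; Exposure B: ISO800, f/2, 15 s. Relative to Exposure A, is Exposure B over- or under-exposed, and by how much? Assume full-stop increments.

2 stops brighter

Aperture: f/5.6 → f/4 → f/2.8 → f/2 — 3 stops opened up (brighter).
Shutter speed: 8 → 15 — 1 stop slower (brighter).
ISO: 3200 → 1600 → 800 — 2 stops dropped (darker).
Net: +3 +1 −2 = +2 stops.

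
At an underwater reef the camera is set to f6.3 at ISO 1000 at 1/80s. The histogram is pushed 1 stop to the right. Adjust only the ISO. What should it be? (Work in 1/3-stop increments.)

ISO 500

Overexposed by 1 stop → need 1 stop darker.
ISO: 1000 → 800 → 640 → 500.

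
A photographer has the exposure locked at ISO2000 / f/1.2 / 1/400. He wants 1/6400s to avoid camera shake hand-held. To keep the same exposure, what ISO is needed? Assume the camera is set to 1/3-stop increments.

Shutter speed: 1/400 → 1/500 → 1/640 → 1/800 → 1/1000 → 1/1250 → 1/1600 → 1/2000 → 1/2500 → 1/3200 → 1/4000 → 1/5000 → 1/6400 — 4 stops shorter (darker).
Need 4 stops brighter from the ISO: 2000 → 2500 → 3200 → 4000 → 5000 → 6400 → 8000 → 10000 → 12800 → 16000 → 20000 → 25600 → 32000.

ISO 32000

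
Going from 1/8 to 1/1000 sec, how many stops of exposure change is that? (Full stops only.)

1/8 → 1/15 → 1/30 → 1/60 → 1/125 → 1/250 → 1/500 → 1/1000 — count the steps: 7 stops.

7 stops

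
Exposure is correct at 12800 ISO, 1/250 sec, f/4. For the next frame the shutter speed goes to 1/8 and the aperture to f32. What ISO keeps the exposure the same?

ISO 25600

Shutter speed: 1/250 → 1/125 → 1/60 → 1/30 → 1/15 → 1/8 — 5 stops longer (brighter).
Aperture: f/4 → f/5.6 → f/8 → f/11 → f/16 → f/22 → f/32 — 6 stops stopped down (darker).
Net change so far: 1 stop darker. Offset with the ISO: 12800 → 25600.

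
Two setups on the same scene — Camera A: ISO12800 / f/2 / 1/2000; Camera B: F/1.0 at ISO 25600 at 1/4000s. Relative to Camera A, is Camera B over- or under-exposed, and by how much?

2 stops brighter

Aperture: f/2 → f/1.4 → f/1.0 — 2 stops wider (brighter).
Shutter speed: 1/2000 → 1/4000 — 1 stop shorter (darker).
ISO: 12800 → 25600 — 1 stop higher (brighter).
Net: +2 −1 +1 = +2 stops.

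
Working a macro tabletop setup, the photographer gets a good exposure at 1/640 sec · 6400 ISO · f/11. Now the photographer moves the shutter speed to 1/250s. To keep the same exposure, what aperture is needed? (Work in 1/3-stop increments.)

Shutter speed: 1/640 → 1/500 → 1/400 → 1/320 → 1/250 — 1 1/3 stops longer (brighter).
Need 1 1/3 stops darker from the aperture: f/11 → f/13 → f/14 → f/16 → f/18.

f/18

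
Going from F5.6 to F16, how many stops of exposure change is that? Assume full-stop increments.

3 stops

f/5.6 → f/8 → f/11 → f/16 — count the steps: 3 stops.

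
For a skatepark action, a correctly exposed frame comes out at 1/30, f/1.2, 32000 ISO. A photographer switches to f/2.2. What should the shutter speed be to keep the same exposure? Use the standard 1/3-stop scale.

Aperture: f/1.2 → f/1.4 → f/1.6 → f/1.8 → f/2 → f/2.2 — 1 2/3 stops stopped down (darker).
Need 1 2/3 stops brighter from the shutter speed: 1/30 → 1/25 → 1/20 → 1/15 → 1/13 → 1/10.

1/10s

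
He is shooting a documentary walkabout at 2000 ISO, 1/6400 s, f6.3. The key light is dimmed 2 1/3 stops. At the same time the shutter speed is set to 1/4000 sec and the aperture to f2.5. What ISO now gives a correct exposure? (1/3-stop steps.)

ISO 1000

Scene light: 2 1/3 stops darker.
Shutter speed: 1/6400 → 1/5000 → 1/4000 — 2/3 stop longer (brighter).
Aperture: f/6.3 → f/5.6 → f/5 → f/4.5 → f/4 → f/3.5 → f/3.2 → f/2.8 → f/2.5 — 2 2/3 stops larger aperture (brighter).
Net so far: 1 stop brighter. ISO: 2000 → 1600 → 1250 → 1000.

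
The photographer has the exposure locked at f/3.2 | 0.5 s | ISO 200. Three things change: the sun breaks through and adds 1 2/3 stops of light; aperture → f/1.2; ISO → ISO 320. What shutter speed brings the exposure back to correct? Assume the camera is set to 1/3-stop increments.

1/60s

Scene light: 1 2/3 stops brighter.
Aperture: f/3.2 → f/2.8 → f/2.5 → f/2.2 → f/2 → f/1.8 → f/1.6 → f/1.4 → f/1.2 — 2 2/3 stops opened up (brighter).
ISO: 200 → 250 → 320 — 2/3 stop raised (brighter).
Net so far: 5 stops brighter. Shutter speed: 0.5 → 0.4 → 0.3 → 1/4 → 1/5 → 1/6 → 1/8 → 1/10 → 1/13 → 1/15 → 1/20 → 1/25 → 1/30 → 1/40 → 1/50 → 1/60.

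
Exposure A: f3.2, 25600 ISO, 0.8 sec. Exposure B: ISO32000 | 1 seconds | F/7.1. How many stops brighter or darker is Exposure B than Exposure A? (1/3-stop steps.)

1 2/3 stops darker

Aperture: f/3.2 → f/3.5 → f/4 → f/4.5 → f/5 → f/5.6 → f/6.3 → f/7.1 — 2 1/3 stops stopped down (darker).
Shutter speed: 0.8 → 1 — 1/3 stop slower (brighter).
ISO: 25600 → 32000 — 1/3 stop raised (brighter).
Net: −2 1/3 +1/3 +1/3 = −1 2/3 stops.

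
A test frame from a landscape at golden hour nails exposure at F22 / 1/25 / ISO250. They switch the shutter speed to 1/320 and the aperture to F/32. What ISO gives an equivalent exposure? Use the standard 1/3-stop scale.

ISO 6400

Shutter speed: 1/25 → 1/30 → 1/40 → 1/50 → 1/60 → 1/80 → 1/100 → 1/125 → 1/160 → 1/200 → 1/250 → 1/320 — 3 2/3 stops faster (darker).
Aperture: f/22 → f/25 → f/29 → f/32 — 1 stop stopped down (darker).
Net change so far: 4 2/3 stops darker. Offset with the ISO: 250 → 320 → 400 → 500 → 640 → 800 → 1000 → 1250 → 1600 → 2000 → 2500 → 3200 → 4000 → 5000 → 6400.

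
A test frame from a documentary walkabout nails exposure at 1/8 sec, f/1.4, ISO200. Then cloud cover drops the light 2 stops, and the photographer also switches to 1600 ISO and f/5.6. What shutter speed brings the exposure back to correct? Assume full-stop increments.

1 s

Scene light: 2 stops darker.
ISO: 200 → 400 → 800 → 1600 — 3 stops raised (brighter).
Aperture: f/1.4 → f/2 → f/2.8 → f/4 → f/5.6 — 4 stops stopped down (darker).
Net so far: 3 stops darker. Shutter speed: 1/8 → 1/4 → 1/2 → 1.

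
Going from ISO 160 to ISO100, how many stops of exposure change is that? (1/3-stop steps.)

160 → 125 → 100 — count the steps: 2 third-stops = 2/3 stop.

2/3 stop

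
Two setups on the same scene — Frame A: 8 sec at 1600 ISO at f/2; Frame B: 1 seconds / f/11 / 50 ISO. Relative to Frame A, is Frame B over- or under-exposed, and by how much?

Aperture: f/2 → f/2.8 → f/4 → f/5.6 → f/8 → f/11 — 5 stops narrower (darker).
Shutter speed: 8 → 4 → 2 → 1 — 3 stops shorter (darker).
ISO: 1600 → 800 → 400 → 200 → 100 → 50 — 5 stops lower (darker).
Net: −5 −3 −5 = −13 stops.

13 stops darker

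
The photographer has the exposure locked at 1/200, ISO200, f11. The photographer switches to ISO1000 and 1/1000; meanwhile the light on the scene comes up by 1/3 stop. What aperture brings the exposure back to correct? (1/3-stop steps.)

Scene light: 1/3 stop brighter.
ISO: 200 → 250 → 320 → 400 → 500 → 640 → 800 → 1000 — 2 1/3 stops higher (brighter).
Shutter speed: 1/200 → 1/250 → 1/320 → 1/400 → 1/500 → 1/640 → 1/800 → 1/1000 — 2 1/3 stops shorter (darker).
Net so far: 1/3 stop brighter. Aperture: f/11 → f/13.

f/13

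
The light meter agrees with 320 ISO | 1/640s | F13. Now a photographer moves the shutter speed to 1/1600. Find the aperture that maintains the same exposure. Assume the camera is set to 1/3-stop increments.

f/8

Shutter speed: 1/640 → 1/800 → 1/1000 → 1/1250 → 1/1600 — 1 1/3 stops faster (darker).
Need 1 1/3 stops brighter from the aperture: f/13 → f/11 → f/10 → f/9 → f/8.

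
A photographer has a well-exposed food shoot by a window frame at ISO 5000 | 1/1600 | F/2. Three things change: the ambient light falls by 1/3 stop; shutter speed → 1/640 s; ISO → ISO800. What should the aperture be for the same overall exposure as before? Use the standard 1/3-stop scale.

f/1.1

Scene light: 1/3 stop darker.
Shutter speed: 1/1600 → 1/1250 → 1/1000 → 1/800 → 1/640 — 1 1/3 stops slower (brighter).
ISO: 5000 → 4000 → 3200 → 2500 → 2000 → 1600 → 1250 → 1000 → 800 — 2 2/3 stops dropped (darker).
Net so far: 1 2/3 stops darker. Aperture: f/2 → f/1.8 → f/1.6 → f/1.4 → f/1.2 → f/1.1.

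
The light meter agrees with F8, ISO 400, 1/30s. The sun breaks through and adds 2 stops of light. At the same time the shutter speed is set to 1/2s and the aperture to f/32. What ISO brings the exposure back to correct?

Scene light: 2 stops brighter.
Shutter speed: 1/30 → 1/15 → 1/8 → 1/4 → 1/2 — 4 stops slower (brighter).
Aperture: f/8 → f/11 → f/16 → f/22 → f/32 — 4 stops narrower (darker).
Net so far: 2 stops brighter. ISO: 400 → 200 → 100.

ISO 100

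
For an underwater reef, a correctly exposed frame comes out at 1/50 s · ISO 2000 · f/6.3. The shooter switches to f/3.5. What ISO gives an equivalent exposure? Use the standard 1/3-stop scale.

Aperture: f/6.3 → f/5.6 → f/5 → f/4.5 → f/4 → f/3.5 — 1 2/3 stops wider (brighter).
Need 1 2/3 stops darker from the ISO: 2000 → 1600 → 1250 → 1000 → 800 → 640.

ISO 640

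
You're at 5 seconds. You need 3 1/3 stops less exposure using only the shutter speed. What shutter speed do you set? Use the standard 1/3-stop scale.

0.5 s

Shutter speed: 5 → 4 → 3.2 → 2.5 → 2 → 1.6 → 1.3 → 1 → 0.8 → 0.6 → 0.5 — 3 1/3 stops shorter (darker).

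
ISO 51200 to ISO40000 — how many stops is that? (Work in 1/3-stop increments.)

1/3 stop

51200 → 40000 — count the steps: 1 third-stops = 1/3 stop.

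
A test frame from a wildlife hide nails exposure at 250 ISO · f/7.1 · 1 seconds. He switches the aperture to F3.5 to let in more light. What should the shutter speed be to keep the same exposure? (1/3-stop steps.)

1/4s

Aperture: f/7.1 → f/6.3 → f/5.6 → f/5 → f/4.5 → f/4 → f/3.5 — 2 stops wider (brighter).
Need 2 stops darker from the shutter speed: 1 → 0.8 → 0.6 → 0.5 → 0.4 → 0.3 → 1/4.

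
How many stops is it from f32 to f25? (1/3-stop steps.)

f/32 → f/29 → f/25 — count the steps: 2 third-stops = 2/3 stop.

2/3 stop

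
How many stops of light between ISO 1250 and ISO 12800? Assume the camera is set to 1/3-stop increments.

1250 → 1600 → 2000 → 2500 → 3200 → 4000 → 5000 → 6400 → 8000 → 10000 → 12800 — count the steps: 10 third-stops = 3 1/3 stops.

3 1/3 stops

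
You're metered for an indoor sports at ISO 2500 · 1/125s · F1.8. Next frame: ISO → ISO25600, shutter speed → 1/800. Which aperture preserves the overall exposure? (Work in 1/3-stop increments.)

ISO: 2500 → 3200 → 4000 → 5000 → 6400 → 8000 → 10000 → 12800 → 16000 → 20000 → 25600 — 3 1/3 stops higher (brighter).
Shutter speed: 1/125 → 1/160 → 1/200 → 1/250 → 1/320 → 1/400 → 1/500 → 1/640 → 1/800 — 2 2/3 stops faster (darker).
Net change so far: 2/3 stop brighter. Offset with the aperture: f/1.8 → f/2 → f/2.2.

f/2.2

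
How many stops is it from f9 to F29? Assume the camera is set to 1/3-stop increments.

f/9 → f/10 → f/11 → f/13 → f/14 → f/16 → f/18 → f/20 → f/22 → f/25 → f/29 — count the steps: 10 third-stops = 3 1/3 stops.

3 1/3 stops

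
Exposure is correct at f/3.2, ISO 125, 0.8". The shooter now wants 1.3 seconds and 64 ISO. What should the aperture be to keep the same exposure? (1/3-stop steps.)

f/2.8

Shutter speed: 0.8 → 1 → 1.3 — 2/3 stop slower (brighter).
ISO: 125 → 100 → 80 → 64 — 1 stop dropped (darker).
Net change so far: 1/3 stop darker. Offset with the aperture: f/3.2 → f/2.8.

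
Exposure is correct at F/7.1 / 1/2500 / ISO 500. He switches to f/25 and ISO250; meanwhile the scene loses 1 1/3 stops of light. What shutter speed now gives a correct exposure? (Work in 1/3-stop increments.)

1/40s

Scene light: 1 1/3 stops darker.
Aperture: f/7.1 → f/8 → f/9 → f/10 → f/11 → f/13 → f/14 → f/16 → f/18 → f/20 → f/22 → f/25 — 3 2/3 stops narrower (darker).
ISO: 500 → 400 → 320 → 250 — 1 stop dropped (darker).
Net so far: 6 stops darker. Shutter speed: 1/2500 → 1/2000 → 1/1600 → 1/1250 → 1/1000 → 1/800 → 1/640 → 1/500 → 1/400 → 1/320 → 1/250 → 1/200 → 1/160 → 1/125 → 1/100 → 1/80 → 1/60 → 1/50 → 1/40.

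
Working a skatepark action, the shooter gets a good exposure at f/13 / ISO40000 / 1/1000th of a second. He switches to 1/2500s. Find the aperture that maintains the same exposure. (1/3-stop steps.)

Shutter speed: 1/1000 → 1/1250 → 1/1600 → 1/2000 → 1/2500 — 1 1/3 stops faster (darker).
Need 1 1/3 stops brighter from the aperture: f/13 → f/11 → f/10 → f/9 → f/8.

f/8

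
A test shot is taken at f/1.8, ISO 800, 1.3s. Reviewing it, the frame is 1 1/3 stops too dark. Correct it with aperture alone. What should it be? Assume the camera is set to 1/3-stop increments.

Underexposed by 1 1/3 stops → need 1 1/3 stops brighter.
Aperture: f/1.8 → f/1.6 → f/1.4 → f/1.2 → f/1.1.

f/1.1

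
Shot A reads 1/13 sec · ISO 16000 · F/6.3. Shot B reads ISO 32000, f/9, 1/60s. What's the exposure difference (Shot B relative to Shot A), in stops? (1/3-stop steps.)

Aperture: f/6.3 → f/7.1 → f/8 → f/9 — 1 stop stopped down (darker).
Shutter speed: 1/13 → 1/15 → 1/20 → 1/25 → 1/30 → 1/40 → 1/50 → 1/60 — 2 1/3 stops shorter (darker).
ISO: 16000 → 20000 → 25600 → 32000 — 1 stop raised (brighter).
Net: −1 −2 1/3 +1 = −2 1/3 stops.

2 1/3 stops darker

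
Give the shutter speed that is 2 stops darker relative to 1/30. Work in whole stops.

1/125s

Shutter speed: 1/30 → 1/60 → 1/125 — 2 stops shorter (darker).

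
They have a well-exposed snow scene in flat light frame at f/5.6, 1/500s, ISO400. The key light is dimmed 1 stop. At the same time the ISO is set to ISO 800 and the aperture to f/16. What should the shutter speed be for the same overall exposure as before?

1/60s

Scene light: 1 stop darker.
ISO: 400 → 800 — 1 stop raised (brighter).
Aperture: f/5.6 → f/8 → f/11 → f/16 — 3 stops narrower (darker).
Net so far: 3 stops darker. Shutter speed: 1/500 → 1/250 → 1/125 → 1/60.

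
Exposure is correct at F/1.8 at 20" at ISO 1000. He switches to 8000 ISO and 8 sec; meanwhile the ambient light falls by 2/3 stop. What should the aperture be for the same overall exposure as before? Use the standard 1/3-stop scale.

Scene light: 2/3 stop darker.
ISO: 1000 → 1250 → 1600 → 2000 → 2500 → 3200 → 4000 → 5000 → 6400 → 8000 — 3 stops raised (brighter).
Shutter speed: 20 → 15 → 13 → 10 → 8 — 1 1/3 stops shorter (darker).
Net so far: 1 stop brighter. Aperture: f/1.8 → f/2 → f/2.2 → f/2.5.

f/2.5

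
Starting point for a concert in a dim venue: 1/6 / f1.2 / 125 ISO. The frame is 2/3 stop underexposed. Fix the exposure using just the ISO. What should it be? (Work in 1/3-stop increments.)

Underexposed by 2/3 stop → need 2/3 stop brighter.
ISO: 125 → 160 → 200.

ISO 200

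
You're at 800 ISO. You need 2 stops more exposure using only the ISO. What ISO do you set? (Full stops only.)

ISO 3200

ISO: 800 → 1600 → 3200 — 2 stops raised (brighter).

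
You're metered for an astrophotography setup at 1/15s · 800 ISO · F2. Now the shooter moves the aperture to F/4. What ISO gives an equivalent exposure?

Aperture: f/2 → f/2.8 → f/4 — 2 stops smaller aperture (darker).
Need 2 stops brighter from the ISO: 800 → 1600 → 3200.

ISO 3200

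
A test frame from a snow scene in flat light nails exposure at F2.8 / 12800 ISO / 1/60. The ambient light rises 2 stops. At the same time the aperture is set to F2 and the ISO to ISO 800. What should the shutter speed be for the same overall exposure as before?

Scene light: 2 stops brighter.
Aperture: f/2.8 → f/2 — 1 stop larger aperture (brighter).
ISO: 12800 → 6400 → 3200 → 1600 → 800 — 4 stops dropped (darker).
Net so far: 1 stop darker. Shutter speed: 1/60 → 1/30.

1/30s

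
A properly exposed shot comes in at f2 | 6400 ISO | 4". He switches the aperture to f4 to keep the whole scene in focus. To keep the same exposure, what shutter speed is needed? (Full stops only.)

15 s

Aperture: f/2 → f/2.8 → f/4 — 2 stops narrower (darker).
Need 2 stops brighter from the shutter speed: 4 → 8 → 15.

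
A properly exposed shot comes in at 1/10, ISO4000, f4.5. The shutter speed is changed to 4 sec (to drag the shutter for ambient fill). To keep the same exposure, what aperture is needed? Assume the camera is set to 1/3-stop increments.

f/29

Shutter speed: 1/10 → 1/8 → 1/6 → 1/5 → 1/4 → 0.3 → 0.4 → 0.5 → 0.6 → 0.8 → 1 → 1.3 → 1.6 → 2 → 2.5 → 3.2 → 4 — 5 1/3 stops longer (brighter).
Need 5 1/3 stops darker from the aperture: f/4.5 → f/5 → f/5.6 → f/6.3 → f/7.1 → f/8 → f/9 → f/10 → f/11 → f/13 → f/14 → f/16 → f/18 → f/20 → f/22 → f/25 → f/29.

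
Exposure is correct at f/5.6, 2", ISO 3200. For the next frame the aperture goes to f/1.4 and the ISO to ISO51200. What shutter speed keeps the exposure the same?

Aperture: f/5.6 → f/4 → f/2.8 → f/2 → f/1.4 — 4 stops larger aperture (brighter).
ISO: 3200 → 6400 → 12800 → 25600 → 51200 — 4 stops raised (brighter).
Net change so far: 8 stops brighter. Offset with the shutter speed: 2 → 1 → 1/2 → 1/4 → 1/8 → 1/15 → 1/30 → 1/60 → 1/125.

1/125s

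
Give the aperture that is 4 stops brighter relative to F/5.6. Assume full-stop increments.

f/1.4

Aperture: f/5.6 → f/4 → f/2.8 → f/2 → f/1.4 — 4 stops wider (brighter).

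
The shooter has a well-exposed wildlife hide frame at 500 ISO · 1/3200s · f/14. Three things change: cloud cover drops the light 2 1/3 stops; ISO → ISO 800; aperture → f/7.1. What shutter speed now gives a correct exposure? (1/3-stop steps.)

Scene light: 2 1/3 stops darker.
ISO: 500 → 640 → 800 — 2/3 stop higher (brighter).
Aperture: f/14 → f/13 → f/11 → f/10 → f/9 → f/8 → f/7.1 — 2 stops larger aperture (brighter).
Net so far: 1/3 stop brighter. Shutter speed: 1/3200 → 1/4000.

1/4000s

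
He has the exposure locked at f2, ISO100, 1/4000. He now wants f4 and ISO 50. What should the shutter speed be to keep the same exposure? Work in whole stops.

1/500s

Aperture: f/2 → f/2.8 → f/4 — 2 stops smaller aperture (darker).
ISO: 100 → 50 — 1 stop lower (darker).
Net change so far: 3 stops darker. Offset with the shutter speed: 1/4000 → 1/2000 → 1/1000 → 1/500.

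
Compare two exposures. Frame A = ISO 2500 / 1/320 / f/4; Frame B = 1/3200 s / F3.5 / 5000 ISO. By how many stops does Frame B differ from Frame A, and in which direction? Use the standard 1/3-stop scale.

2 stops darker

Aperture: f/4 → f/3.5 — 1/3 stop wider (brighter).
Shutter speed: 1/320 → 1/400 → 1/500 → 1/640 → 1/800 → 1/1000 → 1/1250 → 1/1600 → 1/2000 → 1/2500 → 1/3200 — 3 1/3 stops shorter (darker).
ISO: 2500 → 3200 → 4000 → 5000 — 1 stop higher (brighter).
Net: +1/3 −3 1/3 +1 = −2 stops.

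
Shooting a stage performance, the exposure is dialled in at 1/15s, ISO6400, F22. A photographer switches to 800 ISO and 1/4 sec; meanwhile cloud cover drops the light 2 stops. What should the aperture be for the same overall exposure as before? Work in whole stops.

f/8

Scene light: 2 stops darker.
ISO: 6400 → 3200 → 1600 → 800 — 3 stops lower (darker).
Shutter speed: 1/15 → 1/8 → 1/4 — 2 stops longer (brighter).
Net so far: 3 stops darker. Aperture: f/22 → f/16 → f/11 → f/8.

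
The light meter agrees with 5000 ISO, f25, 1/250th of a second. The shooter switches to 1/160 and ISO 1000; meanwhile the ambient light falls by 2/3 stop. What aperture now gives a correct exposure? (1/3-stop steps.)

Scene light: 2/3 stop darker.
Shutter speed: 1/250 → 1/200 → 1/160 — 2/3 stop slower (brighter).
ISO: 5000 → 4000 → 3200 → 2500 → 2000 → 1600 → 1250 → 1000 — 2 1/3 stops dropped (darker).
Net so far: 2 1/3 stops darker. Aperture: f/25 → f/22 → f/20 → f/18 → f/16 → f/14 → f/13 → f/11.

f/11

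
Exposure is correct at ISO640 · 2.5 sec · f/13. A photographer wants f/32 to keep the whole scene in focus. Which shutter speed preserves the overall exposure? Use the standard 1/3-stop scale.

Aperture: f/13 → f/14 → f/16 → f/18 → f/20 → f/22 → f/25 → f/29 → f/32 — 2 2/3 stops stopped down (darker).
Need 2 2/3 stops brighter from the shutter speed: 2.5 → 3.2 → 4 → 5 → 6 → 8 → 10 → 13 → 15.

15 s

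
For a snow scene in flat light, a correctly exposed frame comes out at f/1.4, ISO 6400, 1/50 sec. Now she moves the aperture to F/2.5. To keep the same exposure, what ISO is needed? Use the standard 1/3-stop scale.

Aperture: f/1.4 → f/1.6 → f/1.8 → f/2 → f/2.2 → f/2.5 — 1 2/3 stops stopped down (darker).
Need 1 2/3 stops brighter from the ISO: 6400 → 8000 → 10000 → 12800 → 16000 → 20000.

ISO 20000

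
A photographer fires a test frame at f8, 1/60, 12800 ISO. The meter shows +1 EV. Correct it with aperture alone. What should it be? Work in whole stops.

f/11

Overexposed by 1 stop → need 1 stop darker.
Aperture: f/8 → f/11.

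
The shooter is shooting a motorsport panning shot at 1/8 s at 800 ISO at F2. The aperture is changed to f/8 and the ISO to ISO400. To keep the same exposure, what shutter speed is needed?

4 s

Aperture: f/2 → f/2.8 → f/4 → f/5.6 → f/8 — 4 stops stopped down (darker).
ISO: 800 → 400 — 1 stop lower (darker).
Net change so far: 5 stops darker. Offset with the shutter speed: 1/8 → 1/4 → 1/2 → 1 → 2 → 4.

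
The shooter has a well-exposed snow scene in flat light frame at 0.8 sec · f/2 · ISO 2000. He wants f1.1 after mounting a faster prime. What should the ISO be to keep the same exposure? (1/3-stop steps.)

ISO 640

Aperture: f/2 → f/1.8 → f/1.6 → f/1.4 → f/1.2 → f/1.1 — 1 2/3 stops larger aperture (brighter).
Need 1 2/3 stops darker from the ISO: 2000 → 1600 → 1250 → 1000 → 800 → 640.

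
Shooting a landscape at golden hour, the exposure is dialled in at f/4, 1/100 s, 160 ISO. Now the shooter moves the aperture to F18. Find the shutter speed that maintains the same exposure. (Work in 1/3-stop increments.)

1/5s

Aperture: f/4 → f/4.5 → f/5 → f/5.6 → f/6.3 → f/7.1 → f/8 → f/9 → f/10 → f/11 → f/13 → f/14 → f/16 → f/18 — 4 1/3 stops smaller aperture (darker).
Need 4 1/3 stops brighter from the shutter speed: 1/100 → 1/80 → 1/60 → 1/50 → 1/40 → 1/30 → 1/25 → 1/20 → 1/15 → 1/13 → 1/10 → 1/8 → 1/6 → 1/5.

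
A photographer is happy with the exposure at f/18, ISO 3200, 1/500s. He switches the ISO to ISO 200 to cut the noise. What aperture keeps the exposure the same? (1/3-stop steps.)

f/4.5

ISO: 3200 → 2500 → 2000 → 1600 → 1250 → 1000 → 800 → 640 → 500 → 400 → 320 → 250 → 200 — 4 stops dropped (darker).
Need 4 stops brighter from the aperture: f/18 → f/16 → f/14 → f/13 → f/11 → f/10 → f/9 → f/8 → f/7.1 → f/6.3 → f/5.6 → f/5 → f/4.5.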